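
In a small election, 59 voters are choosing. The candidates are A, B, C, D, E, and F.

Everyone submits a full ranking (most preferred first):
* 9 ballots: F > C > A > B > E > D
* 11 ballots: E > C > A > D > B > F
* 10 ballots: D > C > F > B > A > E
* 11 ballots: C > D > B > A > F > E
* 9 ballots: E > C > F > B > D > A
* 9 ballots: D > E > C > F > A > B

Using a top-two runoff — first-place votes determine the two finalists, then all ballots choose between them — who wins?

Round 1 first-place votes: A 0, B 0, C 11, D 19, E 20, F 9. E and D advance.
Runoff: E is ranked above D on 29 ballots, D above E on 30.

D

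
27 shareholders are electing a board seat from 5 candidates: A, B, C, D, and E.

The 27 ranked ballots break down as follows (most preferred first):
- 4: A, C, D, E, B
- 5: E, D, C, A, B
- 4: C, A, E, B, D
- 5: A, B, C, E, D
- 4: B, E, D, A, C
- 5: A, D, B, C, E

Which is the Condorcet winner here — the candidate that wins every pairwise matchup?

A

A vs B: 23–4
A vs C: 18–9
A vs D: 18–9
A vs E: 18–9
A beats every other candidate.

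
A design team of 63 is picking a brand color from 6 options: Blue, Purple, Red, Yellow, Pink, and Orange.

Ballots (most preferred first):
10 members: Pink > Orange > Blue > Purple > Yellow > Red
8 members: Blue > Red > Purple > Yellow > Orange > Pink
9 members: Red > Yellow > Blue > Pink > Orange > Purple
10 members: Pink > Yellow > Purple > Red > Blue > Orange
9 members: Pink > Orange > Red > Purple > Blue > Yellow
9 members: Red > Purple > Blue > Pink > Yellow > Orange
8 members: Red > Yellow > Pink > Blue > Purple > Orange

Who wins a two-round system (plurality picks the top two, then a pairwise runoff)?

Red

Round 1 first-place votes: Blue 8, Purple 0, Red 26, Yellow 0, Pink 29, Orange 0. Pink and Red advance.
Runoff: Pink is ranked above Red on 29 ballots, Red above Pink on 34.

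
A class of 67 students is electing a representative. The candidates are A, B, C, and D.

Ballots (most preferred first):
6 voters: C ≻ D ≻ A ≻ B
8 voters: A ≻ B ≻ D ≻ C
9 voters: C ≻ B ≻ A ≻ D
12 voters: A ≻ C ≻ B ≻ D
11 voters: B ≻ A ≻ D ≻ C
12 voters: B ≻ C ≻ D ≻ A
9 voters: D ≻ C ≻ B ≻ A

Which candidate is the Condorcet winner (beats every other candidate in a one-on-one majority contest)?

C

C vs A: 36–31
C vs B: 36–31
C vs D: 39–28
C beats every other candidate.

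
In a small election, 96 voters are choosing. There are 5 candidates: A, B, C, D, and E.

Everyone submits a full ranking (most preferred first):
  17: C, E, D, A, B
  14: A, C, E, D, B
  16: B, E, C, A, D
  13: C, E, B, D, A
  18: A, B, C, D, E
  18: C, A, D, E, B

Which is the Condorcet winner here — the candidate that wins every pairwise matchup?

C vs A: 64–32
C vs B: 62–34
C vs D: 96–0
C vs E: 80–16
C beats every other candidate.

C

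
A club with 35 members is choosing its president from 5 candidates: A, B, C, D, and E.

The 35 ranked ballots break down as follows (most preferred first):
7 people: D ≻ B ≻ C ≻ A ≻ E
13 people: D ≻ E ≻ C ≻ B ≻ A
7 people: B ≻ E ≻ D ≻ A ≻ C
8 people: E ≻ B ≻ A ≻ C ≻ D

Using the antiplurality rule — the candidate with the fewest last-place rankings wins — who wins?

Last-place votes: A 13, B 0, C 7, D 8, E 7.

B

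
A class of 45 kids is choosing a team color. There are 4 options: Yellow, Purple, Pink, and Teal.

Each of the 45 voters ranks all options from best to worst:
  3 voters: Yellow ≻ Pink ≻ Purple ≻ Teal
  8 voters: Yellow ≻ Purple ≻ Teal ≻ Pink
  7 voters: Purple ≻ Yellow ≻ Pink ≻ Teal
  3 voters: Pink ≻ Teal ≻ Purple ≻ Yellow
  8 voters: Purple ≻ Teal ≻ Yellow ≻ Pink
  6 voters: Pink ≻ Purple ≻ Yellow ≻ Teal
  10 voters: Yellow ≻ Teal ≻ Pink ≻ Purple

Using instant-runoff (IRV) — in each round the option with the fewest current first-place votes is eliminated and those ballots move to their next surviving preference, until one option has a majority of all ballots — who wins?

Purple

Round 1: Yellow 21, Purple 15, Pink 9, Teal 0. Teal eliminated.
Round 2: Yellow 21, Purple 15, Pink 9. Pink eliminated.
Round 3: Yellow 21, Purple 24. Purple has a majority (≥23).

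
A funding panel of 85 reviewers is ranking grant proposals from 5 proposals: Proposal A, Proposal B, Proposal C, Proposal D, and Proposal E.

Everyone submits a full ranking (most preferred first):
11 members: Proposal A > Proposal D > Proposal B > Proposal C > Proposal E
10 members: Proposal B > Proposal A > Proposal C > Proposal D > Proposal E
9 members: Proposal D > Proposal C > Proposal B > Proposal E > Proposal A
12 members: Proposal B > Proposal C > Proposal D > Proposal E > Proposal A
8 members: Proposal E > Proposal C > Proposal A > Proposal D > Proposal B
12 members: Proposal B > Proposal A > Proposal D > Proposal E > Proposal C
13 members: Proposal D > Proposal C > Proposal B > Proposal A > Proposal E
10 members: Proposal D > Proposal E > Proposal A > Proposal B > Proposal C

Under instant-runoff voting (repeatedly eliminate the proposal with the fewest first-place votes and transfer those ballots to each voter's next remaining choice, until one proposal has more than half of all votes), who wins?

Round 1: Proposal A 11, Proposal B 34, Proposal C 0, Proposal D 32, Proposal E 8. Proposal C eliminated.
Round 2: Proposal A 11, Proposal B 34, Proposal D 32, Proposal E 8. Proposal E eliminated.
Round 3: Proposal A 19, Proposal B 34, Proposal D 32. Proposal A eliminated.
Round 4: Proposal B 34, Proposal D 51. Proposal D has a majority (≥43).

Proposal D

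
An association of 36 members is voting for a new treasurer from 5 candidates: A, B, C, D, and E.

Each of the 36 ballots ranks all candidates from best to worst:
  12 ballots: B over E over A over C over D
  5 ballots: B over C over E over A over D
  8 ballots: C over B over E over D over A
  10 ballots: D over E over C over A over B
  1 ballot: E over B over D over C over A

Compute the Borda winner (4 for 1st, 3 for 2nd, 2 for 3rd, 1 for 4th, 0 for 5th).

A: 12×2 + 5×1 + 8×0 + 10×1 + 1×0 = 39
B: 12×4 + 5×4 + 8×3 + 10×0 + 1×3 = 95
C: 12×1 + 5×3 + 8×4 + 10×2 + 1×1 = 80
D: 12×0 + 5×0 + 8×1 + 10×4 + 1×2 = 50
E: 12×3 + 5×2 + 8×2 + 10×3 + 1×4 = 96

E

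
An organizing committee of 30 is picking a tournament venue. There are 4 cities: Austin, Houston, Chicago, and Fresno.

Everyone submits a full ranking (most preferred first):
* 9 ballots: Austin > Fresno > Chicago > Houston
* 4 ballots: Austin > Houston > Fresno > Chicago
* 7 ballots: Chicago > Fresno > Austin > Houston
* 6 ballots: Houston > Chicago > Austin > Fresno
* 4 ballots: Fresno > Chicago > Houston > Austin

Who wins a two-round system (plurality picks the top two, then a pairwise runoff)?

Round 1 first-place votes: Austin 13, Houston 6, Chicago 7, Fresno 4. Austin and Chicago advance.
Runoff: Austin is ranked above Chicago on 13 ballots, Chicago above Austin on 17.

Chicago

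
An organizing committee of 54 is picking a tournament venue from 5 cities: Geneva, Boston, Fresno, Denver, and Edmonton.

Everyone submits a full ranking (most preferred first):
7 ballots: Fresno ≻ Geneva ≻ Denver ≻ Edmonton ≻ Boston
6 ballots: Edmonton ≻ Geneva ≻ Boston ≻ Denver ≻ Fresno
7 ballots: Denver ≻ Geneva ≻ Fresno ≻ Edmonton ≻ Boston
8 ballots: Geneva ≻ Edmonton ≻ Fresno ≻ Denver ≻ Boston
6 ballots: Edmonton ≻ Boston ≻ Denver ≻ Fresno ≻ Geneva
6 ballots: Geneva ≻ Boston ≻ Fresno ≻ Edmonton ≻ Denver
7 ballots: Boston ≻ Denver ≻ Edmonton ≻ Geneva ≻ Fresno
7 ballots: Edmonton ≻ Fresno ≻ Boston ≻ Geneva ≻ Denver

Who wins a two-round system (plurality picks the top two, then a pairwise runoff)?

Round 1 first-place votes: Geneva 14, Boston 7, Fresno 7, Denver 7, Edmonton 19. Edmonton and Geneva advance.
Runoff: Edmonton is ranked above Geneva on 26 ballots, Geneva above Edmonton on 28.

Geneva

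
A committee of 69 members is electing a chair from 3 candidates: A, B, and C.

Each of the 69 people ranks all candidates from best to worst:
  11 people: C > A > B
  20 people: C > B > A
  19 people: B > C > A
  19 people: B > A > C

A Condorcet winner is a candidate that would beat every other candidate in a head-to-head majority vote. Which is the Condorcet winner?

B

B vs A: 58–11
B vs C: 38–31
B beats every other candidate.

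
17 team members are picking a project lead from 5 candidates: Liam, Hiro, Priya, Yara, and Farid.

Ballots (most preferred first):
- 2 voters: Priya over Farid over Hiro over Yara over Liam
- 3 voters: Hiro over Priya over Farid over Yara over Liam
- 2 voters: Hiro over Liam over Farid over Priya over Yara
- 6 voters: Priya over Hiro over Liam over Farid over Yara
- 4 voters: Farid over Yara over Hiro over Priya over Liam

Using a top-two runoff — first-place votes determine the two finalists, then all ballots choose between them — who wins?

Hiro

Round 1 first-place votes: Liam 0, Hiro 5, Priya 8, Yara 0, Farid 4. Priya and Hiro advance.
Runoff: Priya is ranked above Hiro on 8 ballots, Hiro above Priya on 9.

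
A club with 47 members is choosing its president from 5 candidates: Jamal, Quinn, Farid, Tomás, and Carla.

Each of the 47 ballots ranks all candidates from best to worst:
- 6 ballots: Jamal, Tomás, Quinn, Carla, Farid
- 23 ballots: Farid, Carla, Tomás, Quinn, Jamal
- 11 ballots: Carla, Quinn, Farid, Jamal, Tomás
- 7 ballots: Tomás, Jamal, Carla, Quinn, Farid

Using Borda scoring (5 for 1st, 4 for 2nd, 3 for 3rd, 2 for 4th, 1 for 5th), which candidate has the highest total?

Jamal: 6×5 + 23×1 + 11×2 + 7×4 = 103
Quinn: 6×3 + 23×2 + 11×4 + 7×2 = 122
Farid: 6×1 + 23×5 + 11×3 + 7×1 = 161
Tomás: 6×4 + 23×3 + 11×1 + 7×5 = 139
Carla: 6×2 + 23×4 + 11×5 + 7×3 = 180

Carla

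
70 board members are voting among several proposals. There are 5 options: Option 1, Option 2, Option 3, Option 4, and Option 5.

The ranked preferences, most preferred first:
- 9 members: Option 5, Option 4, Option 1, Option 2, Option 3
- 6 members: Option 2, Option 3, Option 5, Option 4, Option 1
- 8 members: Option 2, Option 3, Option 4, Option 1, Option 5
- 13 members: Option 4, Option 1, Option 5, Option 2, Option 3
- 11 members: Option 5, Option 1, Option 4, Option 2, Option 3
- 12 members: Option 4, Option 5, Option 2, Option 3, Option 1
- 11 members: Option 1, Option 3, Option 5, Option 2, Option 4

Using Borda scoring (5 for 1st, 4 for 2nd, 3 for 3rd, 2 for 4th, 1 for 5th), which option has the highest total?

Option 1: 9×3 + 6×1 + 8×2 + 13×4 + 11×4 + 12×1 + 11×5 = 212
Option 2: 9×2 + 6×5 + 8×5 + 13×2 + 11×2 + 12×3 + 11×2 = 194
Option 3: 9×1 + 6×4 + 8×4 + 13×1 + 11×1 + 12×2 + 11×4 = 157
Option 4: 9×4 + 6×2 + 8×3 + 13×5 + 11×3 + 12×5 + 11×1 = 241
Option 5: 9×5 + 6×3 + 8×1 + 13×3 + 11×5 + 12×4 + 11×3 = 246

Option 5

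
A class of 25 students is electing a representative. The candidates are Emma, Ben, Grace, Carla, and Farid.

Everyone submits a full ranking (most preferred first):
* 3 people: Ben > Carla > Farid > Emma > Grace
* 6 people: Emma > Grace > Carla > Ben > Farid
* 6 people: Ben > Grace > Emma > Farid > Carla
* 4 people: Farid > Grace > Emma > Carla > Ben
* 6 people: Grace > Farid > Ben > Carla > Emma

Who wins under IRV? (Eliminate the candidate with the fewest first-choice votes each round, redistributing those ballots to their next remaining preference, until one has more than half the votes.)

Grace

Round 1: Emma 6, Ben 9, Grace 6, Carla 0, Farid 4. Carla eliminated.
Round 2: Emma 6, Ben 9, Grace 6, Farid 4. Farid eliminated.
Round 3: Emma 6, Ben 9, Grace 10. Emma eliminated.
Round 4: Ben 9, Grace 16. Grace has a majority (≥13).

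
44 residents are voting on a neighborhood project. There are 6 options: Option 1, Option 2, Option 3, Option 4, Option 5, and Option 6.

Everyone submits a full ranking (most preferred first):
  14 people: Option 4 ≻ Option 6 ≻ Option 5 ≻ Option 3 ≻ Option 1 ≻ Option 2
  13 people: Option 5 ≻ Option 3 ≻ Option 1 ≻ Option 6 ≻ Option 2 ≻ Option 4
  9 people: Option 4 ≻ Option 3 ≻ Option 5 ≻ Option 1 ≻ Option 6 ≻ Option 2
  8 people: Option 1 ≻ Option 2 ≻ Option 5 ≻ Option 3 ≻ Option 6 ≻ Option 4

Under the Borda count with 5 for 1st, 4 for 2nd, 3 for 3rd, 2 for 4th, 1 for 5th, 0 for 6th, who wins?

Option 1: 14×1 + 13×3 + 9×2 + 8×5 = 111
Option 2: 14×0 + 13×1 + 9×0 + 8×4 = 45
Option 3: 14×2 + 13×4 + 9×4 + 8×2 = 132
Option 4: 14×5 + 13×0 + 9×5 + 8×0 = 115
Option 5: 14×3 + 13×5 + 9×3 + 8×3 = 158
Option 6: 14×4 + 13×2 + 9×1 + 8×1 = 99

Option 5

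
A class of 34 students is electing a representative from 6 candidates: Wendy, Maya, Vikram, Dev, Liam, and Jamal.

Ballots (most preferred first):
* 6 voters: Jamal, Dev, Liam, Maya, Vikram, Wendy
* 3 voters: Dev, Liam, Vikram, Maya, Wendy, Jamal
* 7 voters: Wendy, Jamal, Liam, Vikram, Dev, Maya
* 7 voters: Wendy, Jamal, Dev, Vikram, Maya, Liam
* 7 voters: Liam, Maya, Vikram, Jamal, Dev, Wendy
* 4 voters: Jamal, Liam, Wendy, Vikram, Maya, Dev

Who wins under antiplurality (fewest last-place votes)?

Vikram

Last-place votes: Wendy 13, Maya 7, Vikram 0, Dev 4, Liam 7, Jamal 3.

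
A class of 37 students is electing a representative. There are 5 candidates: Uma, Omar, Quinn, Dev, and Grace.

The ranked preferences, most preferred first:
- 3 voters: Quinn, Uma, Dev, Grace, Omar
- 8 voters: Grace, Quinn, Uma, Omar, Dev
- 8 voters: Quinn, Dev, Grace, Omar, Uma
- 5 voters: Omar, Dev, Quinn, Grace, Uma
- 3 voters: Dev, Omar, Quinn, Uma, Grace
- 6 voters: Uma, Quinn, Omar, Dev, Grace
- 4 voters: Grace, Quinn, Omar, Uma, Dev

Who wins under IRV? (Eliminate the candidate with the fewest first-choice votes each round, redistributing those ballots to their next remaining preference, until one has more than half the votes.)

Round 1: Uma 6, Omar 5, Quinn 11, Dev 3, Grace 12. Dev eliminated.
Round 2: Uma 6, Omar 8, Quinn 11, Grace 12. Uma eliminated.
Round 3: Omar 8, Quinn 17, Grace 12. Omar eliminated.
Round 4: Quinn 25, Grace 12. Quinn has a majority (≥19).

Quinn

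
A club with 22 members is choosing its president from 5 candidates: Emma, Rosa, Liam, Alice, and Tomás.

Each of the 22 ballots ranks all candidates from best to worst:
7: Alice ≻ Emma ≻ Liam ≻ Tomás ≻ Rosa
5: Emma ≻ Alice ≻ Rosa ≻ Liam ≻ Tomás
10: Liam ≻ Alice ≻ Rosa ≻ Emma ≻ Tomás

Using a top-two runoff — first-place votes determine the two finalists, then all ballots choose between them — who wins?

Round 1 first-place votes: Emma 5, Rosa 0, Liam 10, Alice 7, Tomás 0. Liam and Alice advance.
Runoff: Liam is ranked above Alice on 10 ballots, Alice above Liam on 12.

Alice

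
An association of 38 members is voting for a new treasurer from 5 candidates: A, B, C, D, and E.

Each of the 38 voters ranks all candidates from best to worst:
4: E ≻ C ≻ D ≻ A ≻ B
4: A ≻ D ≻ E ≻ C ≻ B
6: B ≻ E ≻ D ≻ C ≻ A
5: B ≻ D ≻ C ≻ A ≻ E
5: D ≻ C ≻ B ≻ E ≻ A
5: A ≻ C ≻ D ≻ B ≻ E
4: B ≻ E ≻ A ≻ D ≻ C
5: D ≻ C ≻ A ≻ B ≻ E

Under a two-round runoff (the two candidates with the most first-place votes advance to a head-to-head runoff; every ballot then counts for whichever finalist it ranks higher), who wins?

Round 1 first-place votes: A 9, B 15, C 0, D 10, E 4. B and D advance.
Runoff: B is ranked above D on 15 ballots, D above B on 23.

D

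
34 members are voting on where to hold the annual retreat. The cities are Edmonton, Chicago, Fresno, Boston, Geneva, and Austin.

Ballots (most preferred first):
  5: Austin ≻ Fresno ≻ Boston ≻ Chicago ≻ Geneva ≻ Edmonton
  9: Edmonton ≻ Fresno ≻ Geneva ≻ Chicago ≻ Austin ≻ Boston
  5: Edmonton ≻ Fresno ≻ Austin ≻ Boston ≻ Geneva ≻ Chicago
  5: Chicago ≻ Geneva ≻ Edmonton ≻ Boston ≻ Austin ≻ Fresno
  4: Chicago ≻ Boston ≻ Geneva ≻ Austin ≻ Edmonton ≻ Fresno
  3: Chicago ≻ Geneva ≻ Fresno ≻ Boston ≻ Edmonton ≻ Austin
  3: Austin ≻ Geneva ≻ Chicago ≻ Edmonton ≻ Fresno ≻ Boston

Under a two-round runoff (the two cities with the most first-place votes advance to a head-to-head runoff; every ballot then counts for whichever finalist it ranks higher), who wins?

Round 1 first-place votes: Edmonton 14, Chicago 12, Fresno 0, Boston 0, Geneva 0, Austin 8. Edmonton and Chicago advance.
Runoff: Edmonton is ranked above Chicago on 14 ballots, Chicago above Edmonton on 20.

Chicago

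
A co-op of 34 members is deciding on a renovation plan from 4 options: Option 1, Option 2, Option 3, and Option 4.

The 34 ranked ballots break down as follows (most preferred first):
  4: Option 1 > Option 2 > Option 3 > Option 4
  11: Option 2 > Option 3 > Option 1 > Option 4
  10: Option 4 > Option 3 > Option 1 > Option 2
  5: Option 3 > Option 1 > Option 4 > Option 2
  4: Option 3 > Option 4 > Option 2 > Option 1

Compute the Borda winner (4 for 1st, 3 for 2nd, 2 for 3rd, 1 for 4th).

Option 1: 4×4 + 11×2 + 10×2 + 5×3 + 4×1 = 77
Option 2: 4×3 + 11×4 + 10×1 + 5×1 + 4×2 = 79
Option 3: 4×2 + 11×3 + 10×3 + 5×4 + 4×4 = 107
Option 4: 4×1 + 11×1 + 10×4 + 5×2 + 4×3 = 77

Option 3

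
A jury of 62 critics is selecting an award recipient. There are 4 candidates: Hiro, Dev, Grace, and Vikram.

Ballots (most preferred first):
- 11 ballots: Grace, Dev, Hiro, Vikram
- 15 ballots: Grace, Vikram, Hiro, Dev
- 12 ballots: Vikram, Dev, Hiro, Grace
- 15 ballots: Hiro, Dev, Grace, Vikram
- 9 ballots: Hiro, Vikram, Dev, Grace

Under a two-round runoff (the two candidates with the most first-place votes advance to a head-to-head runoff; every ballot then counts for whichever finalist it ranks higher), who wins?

Round 1 first-place votes: Hiro 24, Dev 0, Grace 26, Vikram 12. Grace and Hiro advance.
Runoff: Grace is ranked above Hiro on 26 ballots, Hiro above Grace on 36.

Hiro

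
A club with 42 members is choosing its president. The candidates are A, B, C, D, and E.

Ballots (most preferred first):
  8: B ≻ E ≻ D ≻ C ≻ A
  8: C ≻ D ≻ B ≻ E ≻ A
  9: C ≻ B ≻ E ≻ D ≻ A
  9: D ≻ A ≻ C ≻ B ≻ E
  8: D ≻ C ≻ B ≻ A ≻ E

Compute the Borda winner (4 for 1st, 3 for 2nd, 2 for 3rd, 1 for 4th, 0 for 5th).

A: 8×0 + 8×0 + 9×0 + 9×3 + 8×1 = 35
B: 8×4 + 8×2 + 9×3 + 9×1 + 8×2 = 100
C: 8×1 + 8×4 + 9×4 + 9×2 + 8×3 = 118
D: 8×2 + 8×3 + 9×1 + 9×4 + 8×4 = 117
E: 8×3 + 8×1 + 9×2 + 9×0 + 8×0 = 50

C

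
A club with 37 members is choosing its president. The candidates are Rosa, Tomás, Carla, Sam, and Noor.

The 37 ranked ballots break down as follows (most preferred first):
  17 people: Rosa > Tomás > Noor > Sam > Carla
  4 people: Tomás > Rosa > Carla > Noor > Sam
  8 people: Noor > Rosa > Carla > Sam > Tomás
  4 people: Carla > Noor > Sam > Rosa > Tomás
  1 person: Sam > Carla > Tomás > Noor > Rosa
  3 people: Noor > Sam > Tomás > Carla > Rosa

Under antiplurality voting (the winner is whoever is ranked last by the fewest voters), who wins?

Noor

Last-place votes: Rosa 4, Tomás 12, Carla 17, Sam 4, Noor 0.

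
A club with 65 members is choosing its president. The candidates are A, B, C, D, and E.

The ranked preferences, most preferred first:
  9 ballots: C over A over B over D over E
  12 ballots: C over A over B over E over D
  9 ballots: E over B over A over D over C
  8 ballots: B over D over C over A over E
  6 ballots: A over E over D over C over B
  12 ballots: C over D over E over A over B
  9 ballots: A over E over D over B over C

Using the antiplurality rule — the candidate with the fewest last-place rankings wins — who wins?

Last-place votes: A 0, B 18, C 18, D 12, E 17.

A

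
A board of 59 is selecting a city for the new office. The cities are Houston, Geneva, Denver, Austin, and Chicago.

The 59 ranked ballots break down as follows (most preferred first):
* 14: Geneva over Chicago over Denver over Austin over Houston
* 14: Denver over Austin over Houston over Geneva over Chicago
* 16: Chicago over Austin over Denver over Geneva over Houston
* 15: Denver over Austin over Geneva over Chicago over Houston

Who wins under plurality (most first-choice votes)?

First-place votes: Houston 0, Geneva 14, Denver 29, Austin 0, Chicago 16.

Denver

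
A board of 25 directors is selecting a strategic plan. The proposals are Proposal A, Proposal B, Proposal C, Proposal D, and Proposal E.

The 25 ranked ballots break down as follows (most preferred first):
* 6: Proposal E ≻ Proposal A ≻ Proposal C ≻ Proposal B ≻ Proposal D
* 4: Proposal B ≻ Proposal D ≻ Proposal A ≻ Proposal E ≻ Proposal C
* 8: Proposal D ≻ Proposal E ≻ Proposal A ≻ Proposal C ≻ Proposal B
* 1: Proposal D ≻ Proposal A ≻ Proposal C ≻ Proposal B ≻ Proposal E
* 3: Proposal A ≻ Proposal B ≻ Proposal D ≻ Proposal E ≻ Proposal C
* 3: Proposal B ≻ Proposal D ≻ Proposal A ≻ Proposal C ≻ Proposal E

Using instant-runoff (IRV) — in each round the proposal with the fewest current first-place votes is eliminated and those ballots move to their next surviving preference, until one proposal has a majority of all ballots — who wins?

Proposal B

Round 1: Proposal A 3, Proposal B 7, Proposal C 0, Proposal D 9, Proposal E 6. Proposal C eliminated.
Round 2: Proposal A 3, Proposal B 7, Proposal D 9, Proposal E 6. Proposal A eliminated.
Round 3: Proposal B 10, Proposal D 9, Proposal E 6. Proposal E eliminated.
Round 4: Proposal B 16, Proposal D 9. Proposal B has a majority (≥13).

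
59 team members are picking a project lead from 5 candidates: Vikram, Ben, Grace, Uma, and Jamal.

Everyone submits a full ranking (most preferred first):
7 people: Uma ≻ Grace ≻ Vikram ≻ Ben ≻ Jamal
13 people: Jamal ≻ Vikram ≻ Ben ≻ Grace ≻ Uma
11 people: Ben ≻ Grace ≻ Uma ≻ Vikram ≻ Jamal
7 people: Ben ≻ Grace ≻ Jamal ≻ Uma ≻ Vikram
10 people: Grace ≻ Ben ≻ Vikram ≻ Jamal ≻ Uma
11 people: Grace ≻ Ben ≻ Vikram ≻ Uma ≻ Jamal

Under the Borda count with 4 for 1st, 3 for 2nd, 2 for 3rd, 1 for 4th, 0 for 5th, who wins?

Vikram: 7×2 + 13×3 + 11×1 + 7×0 + 10×2 + 11×2 = 106
Ben: 7×1 + 13×2 + 11×4 + 7×4 + 10×3 + 11×3 = 168
Grace: 7×3 + 13×1 + 11×3 + 7×3 + 10×4 + 11×4 = 172
Uma: 7×4 + 13×0 + 11×2 + 7×1 + 10×0 + 11×1 = 68
Jamal: 7×0 + 13×4 + 11×0 + 7×2 + 10×1 + 11×0 = 76

Grace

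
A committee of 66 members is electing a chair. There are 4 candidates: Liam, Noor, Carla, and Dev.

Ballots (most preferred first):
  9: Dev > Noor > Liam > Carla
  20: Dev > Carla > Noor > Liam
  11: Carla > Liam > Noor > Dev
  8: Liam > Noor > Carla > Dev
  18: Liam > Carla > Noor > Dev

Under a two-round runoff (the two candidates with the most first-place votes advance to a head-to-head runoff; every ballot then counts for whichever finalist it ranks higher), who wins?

Round 1 first-place votes: Liam 26, Noor 0, Carla 11, Dev 29. Dev and Liam advance.
Runoff: Dev is ranked above Liam on 29 ballots, Liam above Dev on 37.

Liam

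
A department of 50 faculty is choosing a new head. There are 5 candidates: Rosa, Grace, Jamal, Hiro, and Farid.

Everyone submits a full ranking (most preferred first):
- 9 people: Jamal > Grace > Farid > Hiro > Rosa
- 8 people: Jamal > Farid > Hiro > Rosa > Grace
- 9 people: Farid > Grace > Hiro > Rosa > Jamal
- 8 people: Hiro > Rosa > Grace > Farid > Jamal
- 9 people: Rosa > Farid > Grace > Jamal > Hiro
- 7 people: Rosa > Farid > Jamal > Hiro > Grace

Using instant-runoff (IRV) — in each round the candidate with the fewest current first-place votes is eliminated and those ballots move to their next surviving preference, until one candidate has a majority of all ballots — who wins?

Round 1: Rosa 16, Grace 0, Jamal 17, Hiro 8, Farid 9. Grace eliminated.
Round 2: Rosa 16, Jamal 17, Hiro 8, Farid 9. Hiro eliminated.
Round 3: Rosa 24, Jamal 17, Farid 9. Farid eliminated.
Round 4: Rosa 33, Jamal 17. Rosa has a majority (≥26).

Rosa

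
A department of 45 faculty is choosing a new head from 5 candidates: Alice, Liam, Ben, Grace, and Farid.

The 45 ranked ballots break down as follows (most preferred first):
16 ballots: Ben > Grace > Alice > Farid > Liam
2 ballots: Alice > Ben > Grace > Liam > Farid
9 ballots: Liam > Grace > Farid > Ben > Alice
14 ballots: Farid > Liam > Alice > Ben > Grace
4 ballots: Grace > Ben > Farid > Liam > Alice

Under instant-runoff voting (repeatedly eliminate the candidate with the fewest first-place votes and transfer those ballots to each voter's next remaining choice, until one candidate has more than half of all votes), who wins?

Round 1: Alice 2, Liam 9, Ben 16, Grace 4, Farid 14. Alice eliminated.
Round 2: Liam 9, Ben 18, Grace 4, Farid 14. Grace eliminated.
Round 3: Liam 9, Ben 22, Farid 14. Liam eliminated.
Round 4: Ben 22, Farid 23. Farid has a majority (≥23).

Farid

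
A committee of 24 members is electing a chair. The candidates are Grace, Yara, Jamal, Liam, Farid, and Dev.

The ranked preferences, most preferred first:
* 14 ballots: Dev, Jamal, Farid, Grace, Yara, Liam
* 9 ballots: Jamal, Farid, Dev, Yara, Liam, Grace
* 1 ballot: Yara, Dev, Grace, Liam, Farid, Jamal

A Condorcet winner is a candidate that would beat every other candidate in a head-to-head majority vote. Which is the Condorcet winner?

Dev vs Grace: 24–0
Dev vs Yara: 23–1
Dev vs Jamal: 15–9
Dev vs Liam: 24–0
Dev vs Farid: 15–9
Dev beats every other candidate.

Dev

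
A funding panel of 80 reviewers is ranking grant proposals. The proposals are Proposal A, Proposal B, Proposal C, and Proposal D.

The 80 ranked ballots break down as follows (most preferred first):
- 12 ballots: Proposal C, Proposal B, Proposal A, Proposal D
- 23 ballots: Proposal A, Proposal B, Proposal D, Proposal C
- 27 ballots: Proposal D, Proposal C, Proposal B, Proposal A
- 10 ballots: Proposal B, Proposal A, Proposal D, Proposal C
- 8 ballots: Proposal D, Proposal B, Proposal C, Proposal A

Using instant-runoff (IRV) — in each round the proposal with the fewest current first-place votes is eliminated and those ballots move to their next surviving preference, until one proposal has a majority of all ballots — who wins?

Proposal A

Round 1: Proposal A 23, Proposal B 10, Proposal C 12, Proposal D 35. Proposal B eliminated.
Round 2: Proposal A 33, Proposal C 12, Proposal D 35. Proposal C eliminated.
Round 3: Proposal A 45, Proposal D 35. Proposal A has a majority (≥41).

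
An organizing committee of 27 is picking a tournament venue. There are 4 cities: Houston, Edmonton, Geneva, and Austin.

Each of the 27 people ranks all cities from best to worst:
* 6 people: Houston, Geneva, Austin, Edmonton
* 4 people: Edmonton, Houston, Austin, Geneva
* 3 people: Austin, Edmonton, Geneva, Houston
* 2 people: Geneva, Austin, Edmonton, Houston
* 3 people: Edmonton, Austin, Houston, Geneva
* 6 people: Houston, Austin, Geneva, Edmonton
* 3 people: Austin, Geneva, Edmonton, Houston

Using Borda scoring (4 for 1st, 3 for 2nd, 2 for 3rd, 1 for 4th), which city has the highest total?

Houston: 6×4 + 4×3 + 3×1 + 2×1 + 3×2 + 6×4 + 3×1 = 74
Edmonton: 6×1 + 4×4 + 3×3 + 2×2 + 3×4 + 6×1 + 3×2 = 59
Geneva: 6×3 + 4×1 + 3×2 + 2×4 + 3×1 + 6×2 + 3×3 = 60
Austin: 6×2 + 4×2 + 3×4 + 2×3 + 3×3 + 6×3 + 3×4 = 77

Austin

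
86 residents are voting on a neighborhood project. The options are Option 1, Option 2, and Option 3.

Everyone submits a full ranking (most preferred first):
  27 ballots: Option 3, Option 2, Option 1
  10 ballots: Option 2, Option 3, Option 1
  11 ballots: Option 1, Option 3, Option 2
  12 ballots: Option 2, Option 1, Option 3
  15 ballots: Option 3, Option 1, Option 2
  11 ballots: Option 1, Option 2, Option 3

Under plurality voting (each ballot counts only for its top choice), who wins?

First-place votes: Option 1 22, Option 2 22, Option 3 42.

Option 3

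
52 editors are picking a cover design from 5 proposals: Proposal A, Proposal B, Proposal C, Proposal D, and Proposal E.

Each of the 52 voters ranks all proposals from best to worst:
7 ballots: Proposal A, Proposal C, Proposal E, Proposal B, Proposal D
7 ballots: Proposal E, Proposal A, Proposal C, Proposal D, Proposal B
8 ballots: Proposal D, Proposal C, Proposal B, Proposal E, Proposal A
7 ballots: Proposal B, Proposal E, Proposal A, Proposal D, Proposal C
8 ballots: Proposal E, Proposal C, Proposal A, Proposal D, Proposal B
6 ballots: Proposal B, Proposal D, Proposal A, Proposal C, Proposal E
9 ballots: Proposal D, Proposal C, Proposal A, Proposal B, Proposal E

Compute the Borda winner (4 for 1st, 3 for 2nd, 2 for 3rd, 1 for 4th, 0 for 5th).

Proposal C

Proposal A: 7×4 + 7×3 + 8×0 + 7×2 + 8×2 + 6×2 + 9×2 = 109
Proposal B: 7×1 + 7×0 + 8×2 + 7×4 + 8×0 + 6×4 + 9×1 = 84
Proposal C: 7×3 + 7×2 + 8×3 + 7×0 + 8×3 + 6×1 + 9×3 = 116
Proposal D: 7×0 + 7×1 + 8×4 + 7×1 + 8×1 + 6×3 + 9×4 = 108
Proposal E: 7×2 + 7×4 + 8×1 + 7×3 + 8×4 + 6×0 + 9×0 = 103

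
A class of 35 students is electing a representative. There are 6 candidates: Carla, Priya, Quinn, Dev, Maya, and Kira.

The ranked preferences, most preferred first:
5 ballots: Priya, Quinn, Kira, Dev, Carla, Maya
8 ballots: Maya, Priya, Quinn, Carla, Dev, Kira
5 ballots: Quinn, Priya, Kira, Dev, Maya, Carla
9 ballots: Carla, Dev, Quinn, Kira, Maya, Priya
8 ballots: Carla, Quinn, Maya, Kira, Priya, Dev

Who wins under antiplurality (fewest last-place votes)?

Last-place votes: Carla 5, Priya 9, Quinn 0, Dev 8, Maya 5, Kira 8.

Quinn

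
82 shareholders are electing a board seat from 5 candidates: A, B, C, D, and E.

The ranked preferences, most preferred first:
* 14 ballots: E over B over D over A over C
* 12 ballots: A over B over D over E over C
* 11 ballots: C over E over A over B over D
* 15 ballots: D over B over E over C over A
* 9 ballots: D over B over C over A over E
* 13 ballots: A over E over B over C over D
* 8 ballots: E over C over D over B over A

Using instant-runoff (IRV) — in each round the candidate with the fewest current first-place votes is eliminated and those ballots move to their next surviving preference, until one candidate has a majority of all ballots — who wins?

Round 1: A 25, B 0, C 11, D 24, E 22. B eliminated.
Round 2: A 25, C 11, D 24, E 22. C eliminated.
Round 3: A 25, D 24, E 33. D eliminated.
Round 4: A 34, E 48. E has a majority (≥42).

E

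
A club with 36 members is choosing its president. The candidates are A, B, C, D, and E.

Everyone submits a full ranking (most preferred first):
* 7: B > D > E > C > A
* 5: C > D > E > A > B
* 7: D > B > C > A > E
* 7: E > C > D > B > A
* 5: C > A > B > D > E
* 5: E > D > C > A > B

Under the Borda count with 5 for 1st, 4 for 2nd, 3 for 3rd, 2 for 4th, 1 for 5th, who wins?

A: 7×1 + 5×2 + 7×2 + 7×1 + 5×4 + 5×2 = 68
B: 7×5 + 5×1 + 7×4 + 7×2 + 5×3 + 5×1 = 102
C: 7×2 + 5×5 + 7×3 + 7×4 + 5×5 + 5×3 = 128
D: 7×4 + 5×4 + 7×5 + 7×3 + 5×2 + 5×4 = 134
E: 7×3 + 5×3 + 7×1 + 7×5 + 5×1 + 5×5 = 108

D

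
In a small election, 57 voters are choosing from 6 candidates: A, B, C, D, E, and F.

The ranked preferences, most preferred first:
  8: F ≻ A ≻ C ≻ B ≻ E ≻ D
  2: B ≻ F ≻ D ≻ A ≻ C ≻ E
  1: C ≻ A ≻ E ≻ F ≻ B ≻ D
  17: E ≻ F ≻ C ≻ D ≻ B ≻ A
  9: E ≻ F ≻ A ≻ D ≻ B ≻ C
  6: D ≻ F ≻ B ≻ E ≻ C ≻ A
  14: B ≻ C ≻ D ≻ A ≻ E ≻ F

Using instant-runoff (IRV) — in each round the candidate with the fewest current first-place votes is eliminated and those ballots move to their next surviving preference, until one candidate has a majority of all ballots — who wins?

Round 1: A 0, B 16, C 1, D 6, E 26, F 8. A eliminated.
Round 2: B 16, C 1, D 6, E 26, F 8. C eliminated.
Round 3: B 16, D 6, E 27, F 8. D eliminated.
Round 4: B 16, E 27, F 14. F eliminated.
Round 5: B 30, E 27. B has a majority (≥29).

B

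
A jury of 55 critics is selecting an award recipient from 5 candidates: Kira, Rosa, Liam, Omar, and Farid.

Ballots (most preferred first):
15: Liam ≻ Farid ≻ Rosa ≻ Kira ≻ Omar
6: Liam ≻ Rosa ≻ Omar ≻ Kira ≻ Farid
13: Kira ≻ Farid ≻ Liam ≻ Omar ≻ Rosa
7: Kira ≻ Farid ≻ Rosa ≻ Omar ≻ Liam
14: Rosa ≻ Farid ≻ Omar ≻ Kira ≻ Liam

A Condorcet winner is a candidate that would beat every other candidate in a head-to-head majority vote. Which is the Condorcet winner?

Farid vs Kira: 29–26
Farid vs Rosa: 35–20
Farid vs Liam: 34–21
Farid vs Omar: 49–6
Farid beats every other candidate.

Farid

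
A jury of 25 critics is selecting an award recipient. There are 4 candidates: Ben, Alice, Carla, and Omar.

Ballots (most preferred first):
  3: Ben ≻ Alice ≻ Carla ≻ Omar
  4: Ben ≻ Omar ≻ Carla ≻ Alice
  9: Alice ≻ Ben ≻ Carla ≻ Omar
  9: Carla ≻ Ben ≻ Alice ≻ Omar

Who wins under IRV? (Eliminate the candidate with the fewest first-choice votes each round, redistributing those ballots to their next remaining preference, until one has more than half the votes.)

Carla

Round 1: Ben 7, Alice 9, Carla 9, Omar 0. Omar eliminated.
Round 2: Ben 7, Alice 9, Carla 9. Ben eliminated.
Round 3: Alice 12, Carla 13. Carla has a majority (≥13).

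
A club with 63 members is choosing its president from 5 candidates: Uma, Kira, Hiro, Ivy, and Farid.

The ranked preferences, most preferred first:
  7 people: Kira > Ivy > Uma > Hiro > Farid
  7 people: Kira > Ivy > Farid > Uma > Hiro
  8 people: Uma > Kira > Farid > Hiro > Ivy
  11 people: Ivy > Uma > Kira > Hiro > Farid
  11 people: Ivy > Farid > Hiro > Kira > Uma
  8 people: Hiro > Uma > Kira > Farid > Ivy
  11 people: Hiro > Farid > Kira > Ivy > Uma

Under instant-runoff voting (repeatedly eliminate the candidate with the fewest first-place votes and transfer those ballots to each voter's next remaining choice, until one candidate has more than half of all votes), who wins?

Round 1: Uma 8, Kira 14, Hiro 19, Ivy 22, Farid 0. Farid eliminated.
Round 2: Uma 8, Kira 14, Hiro 19, Ivy 22. Uma eliminated.
Round 3: Kira 22, Hiro 19, Ivy 22. Hiro eliminated.
Round 4: Kira 41, Ivy 22. Kira has a majority (≥32).

Kira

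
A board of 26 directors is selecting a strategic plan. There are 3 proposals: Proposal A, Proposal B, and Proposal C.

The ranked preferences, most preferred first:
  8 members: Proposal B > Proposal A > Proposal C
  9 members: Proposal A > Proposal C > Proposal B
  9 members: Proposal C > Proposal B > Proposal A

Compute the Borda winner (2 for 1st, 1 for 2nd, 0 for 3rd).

Proposal A: 8×1 + 9×2 + 9×0 = 26
Proposal B: 8×2 + 9×0 + 9×1 = 25
Proposal C: 8×0 + 9×1 + 9×2 = 27

Proposal C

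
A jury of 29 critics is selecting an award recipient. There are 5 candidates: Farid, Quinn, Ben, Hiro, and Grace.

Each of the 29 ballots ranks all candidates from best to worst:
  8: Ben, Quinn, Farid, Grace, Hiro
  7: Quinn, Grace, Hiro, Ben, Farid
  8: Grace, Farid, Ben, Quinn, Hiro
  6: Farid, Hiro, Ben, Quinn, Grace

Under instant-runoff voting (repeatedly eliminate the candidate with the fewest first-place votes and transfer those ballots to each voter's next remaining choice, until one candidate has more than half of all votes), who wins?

Round 1: Farid 6, Quinn 7, Ben 8, Hiro 0, Grace 8. Hiro eliminated.
Round 2: Farid 6, Quinn 7, Ben 8, Grace 8. Farid eliminated.
Round 3: Quinn 7, Ben 14, Grace 8. Quinn eliminated.
Round 4: Ben 14, Grace 15. Grace has a majority (≥15).

Grace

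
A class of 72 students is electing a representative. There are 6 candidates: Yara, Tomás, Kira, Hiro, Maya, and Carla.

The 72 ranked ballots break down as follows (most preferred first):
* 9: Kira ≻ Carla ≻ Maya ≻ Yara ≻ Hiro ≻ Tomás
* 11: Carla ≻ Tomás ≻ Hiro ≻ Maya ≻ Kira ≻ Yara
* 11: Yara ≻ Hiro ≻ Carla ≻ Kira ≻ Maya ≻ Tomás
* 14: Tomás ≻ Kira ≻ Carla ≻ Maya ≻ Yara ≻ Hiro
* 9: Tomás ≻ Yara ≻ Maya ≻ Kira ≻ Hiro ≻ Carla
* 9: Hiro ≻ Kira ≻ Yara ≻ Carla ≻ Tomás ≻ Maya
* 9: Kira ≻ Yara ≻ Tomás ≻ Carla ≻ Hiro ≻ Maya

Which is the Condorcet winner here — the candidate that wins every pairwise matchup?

Kira vs Yara: 52–20
Kira vs Tomás: 38–34
Kira vs Hiro: 41–31
Kira vs Maya: 52–20
Kira vs Carla: 50–22
Kira beats every other candidate.

Kira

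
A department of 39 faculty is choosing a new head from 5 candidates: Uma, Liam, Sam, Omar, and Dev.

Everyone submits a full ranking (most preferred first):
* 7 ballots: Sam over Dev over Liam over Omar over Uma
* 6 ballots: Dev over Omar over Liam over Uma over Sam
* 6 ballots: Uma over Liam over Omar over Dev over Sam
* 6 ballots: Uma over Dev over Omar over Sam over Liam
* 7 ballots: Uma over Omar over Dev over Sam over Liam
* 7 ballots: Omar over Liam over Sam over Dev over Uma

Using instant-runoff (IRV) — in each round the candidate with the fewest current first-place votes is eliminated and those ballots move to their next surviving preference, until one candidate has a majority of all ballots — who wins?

Round 1: Uma 19, Liam 0, Sam 7, Omar 7, Dev 6. Liam eliminated.
Round 2: Uma 19, Sam 7, Omar 7, Dev 6. Dev eliminated.
Round 3: Uma 19, Sam 7, Omar 13. Sam eliminated.
Round 4: Uma 19, Omar 20. Omar has a majority (≥20).

Omar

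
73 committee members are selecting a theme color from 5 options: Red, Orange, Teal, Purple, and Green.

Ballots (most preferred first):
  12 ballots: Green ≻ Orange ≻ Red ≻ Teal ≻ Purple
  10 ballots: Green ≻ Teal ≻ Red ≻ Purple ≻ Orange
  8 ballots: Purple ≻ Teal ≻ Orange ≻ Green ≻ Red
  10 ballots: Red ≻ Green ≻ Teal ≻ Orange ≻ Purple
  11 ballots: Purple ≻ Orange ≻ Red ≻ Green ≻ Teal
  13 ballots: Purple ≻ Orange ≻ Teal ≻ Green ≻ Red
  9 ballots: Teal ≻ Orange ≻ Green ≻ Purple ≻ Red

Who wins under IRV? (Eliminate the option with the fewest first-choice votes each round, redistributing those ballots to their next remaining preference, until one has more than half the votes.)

Round 1: Red 10, Orange 0, Teal 9, Purple 32, Green 22. Orange eliminated.
Round 2: Red 10, Teal 9, Purple 32, Green 22. Teal eliminated.
Round 3: Red 10, Purple 32, Green 31. Red eliminated.
Round 4: Purple 32, Green 41. Green has a majority (≥37).

Green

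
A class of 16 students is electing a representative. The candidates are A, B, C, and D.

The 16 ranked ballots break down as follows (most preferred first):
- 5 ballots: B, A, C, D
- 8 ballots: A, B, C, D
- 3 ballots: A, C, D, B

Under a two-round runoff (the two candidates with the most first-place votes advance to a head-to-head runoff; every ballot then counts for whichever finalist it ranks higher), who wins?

A

Round 1 first-place votes: A 11, B 5, C 0, D 0. A and B advance.
Runoff: A is ranked above B on 11 ballots, B above A on 5.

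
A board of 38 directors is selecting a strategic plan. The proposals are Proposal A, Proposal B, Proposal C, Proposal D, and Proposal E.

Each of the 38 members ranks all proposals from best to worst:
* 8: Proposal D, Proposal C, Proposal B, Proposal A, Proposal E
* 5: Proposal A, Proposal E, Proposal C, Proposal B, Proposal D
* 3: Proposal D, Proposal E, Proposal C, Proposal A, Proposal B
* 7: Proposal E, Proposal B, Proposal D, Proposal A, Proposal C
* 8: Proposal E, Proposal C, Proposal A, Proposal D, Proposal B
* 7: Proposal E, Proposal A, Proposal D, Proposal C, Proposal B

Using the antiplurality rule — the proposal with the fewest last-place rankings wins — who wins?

Proposal A

Last-place votes: Proposal A 0, Proposal B 18, Proposal C 7, Proposal D 5, Proposal E 8.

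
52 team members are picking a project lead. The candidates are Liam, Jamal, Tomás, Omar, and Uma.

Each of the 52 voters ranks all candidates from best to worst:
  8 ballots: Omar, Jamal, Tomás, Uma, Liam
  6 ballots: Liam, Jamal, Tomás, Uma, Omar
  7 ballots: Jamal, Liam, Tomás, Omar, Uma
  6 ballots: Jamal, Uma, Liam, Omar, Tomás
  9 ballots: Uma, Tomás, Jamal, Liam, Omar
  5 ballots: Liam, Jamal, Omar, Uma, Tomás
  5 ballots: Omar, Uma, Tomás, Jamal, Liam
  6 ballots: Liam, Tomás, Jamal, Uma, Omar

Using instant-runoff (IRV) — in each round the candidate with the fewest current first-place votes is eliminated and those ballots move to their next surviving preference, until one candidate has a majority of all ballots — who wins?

Round 1: Liam 17, Jamal 13, Tomás 0, Omar 13, Uma 9. Tomás eliminated.
Round 2: Liam 17, Jamal 13, Omar 13, Uma 9. Uma eliminated.
Round 3: Liam 17, Jamal 22, Omar 13. Omar eliminated.
Round 4: Liam 17, Jamal 35. Jamal has a majority (≥27).

Jamal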